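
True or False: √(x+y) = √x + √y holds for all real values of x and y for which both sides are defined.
Claim: √(x+y) = √x + √y.
Test a specific point where both sides are defined: x = 1, y = 2.
LHS = √(x+y) ≈ 1.7321
RHS = √x + √y ≈ 2.4142
Since 1.7321 ≠ 2.4142, the equation fails at this point, so it cannot hold for all real values of x and y for which both sides are defined.
Squaring the right side gives x + 2√(xy) + y, not x + y.

Conclusion: False.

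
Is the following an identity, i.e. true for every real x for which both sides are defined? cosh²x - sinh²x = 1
Claim: cosh²x - sinh²x = 1.
Reasoning: With cosh(x) = (e^x + e^-x)/2 and sinh(x) = (e^x - e^-x)/2: cosh²x = (e^(2x) + 2 + e^(-2x))/4 and sinh²x = (e^(2x) - 2 + e^(-2x))/4. Subtracting leaves 4/4 = 1.
So the two sides agree for every real x for which both sides are defined.

Conclusion: Yes, this is an identity.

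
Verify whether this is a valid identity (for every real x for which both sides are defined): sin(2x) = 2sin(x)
No, this is NOT an identity.

Claim: sin(2x) = 2sin(x).
Test a specific point where both sides are defined: x = 2π/3.
LHS = sin(2x) ≈ -0.8660
RHS = 2sin(x) ≈ 1.7321
Since -0.8660 ≠ 1.7321, the equation fails at this point, so it cannot hold for every real x for which both sides are defined.
The correct double-angle formula is sin(2x) = 2sin(x)cos(x).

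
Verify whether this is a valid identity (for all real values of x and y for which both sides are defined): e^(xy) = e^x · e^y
No, this is NOT an identity.

Claim: e^(xy) = e^x · e^y.
Test a specific point where both sides are defined: x = 2, y = 1.
LHS = e^(xy) ≈ 7.3891
RHS = e^x · e^y ≈ 20.0855
Since 7.3891 ≠ 20.0855, the equation fails at this point, so it cannot hold for all real values of x and y for which both sides are defined.
e^x · e^y = e^(x+y), not e^(xy).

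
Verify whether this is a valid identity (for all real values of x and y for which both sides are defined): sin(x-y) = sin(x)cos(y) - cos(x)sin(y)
Yes, this is an identity.

Claim: sin(x-y) = sin(x)cos(y) - cos(x)sin(y).
Reasoning: Replace y by -y in sin(x+y) = sin(x)cos(y) + cos(x)sin(y) and use cos(-y) = cos(y), sin(-y) = -sin(y): sin(x-y) = sin(x)cos(y) - cos(x)sin(y).
So the two sides agree for all real values of x and y for which both sides are defined.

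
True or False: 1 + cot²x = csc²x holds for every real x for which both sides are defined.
Claim: 1 + cot²x = csc²x.
Reasoning: Start from sin²x + cos²x = 1 and divide every term by sin²x (allowed wherever cot x and csc x are defined): 1 + cot²x = 1/sin²x = csc²x.
So the two sides agree for every real x for which both sides are defined.

Conclusion: True.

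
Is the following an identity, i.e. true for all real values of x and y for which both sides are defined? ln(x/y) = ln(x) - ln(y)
Claim: ln(x/y) = ln(x) - ln(y).
Reasoning: Both sides are simultaneously defined only when x, y > 0. Write x = e^p, y = e^q. Then x/y = e^(p-q), so ln(x/y) = p - q = ln(x) - ln(y).
So the two sides agree for all real values of x and y for which both sides are defined.

Conclusion: Yes, this is an identity.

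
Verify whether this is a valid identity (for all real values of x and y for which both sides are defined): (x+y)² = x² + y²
No, this is NOT an identity.

Claim: (x+y)² = x² + y².
Test a specific point where both sides are defined: x = 4, y = -2.
LHS = (x+y)² ≈ 4.0000
RHS = x² + y² ≈ 20.0000
Since 4.0000 ≠ 20.0000, the equation fails at this point, so it cannot hold for all real values of x and y for which both sides are defined.
The correct expansion is (x+y)² = x² + 2xy + y²; the cross term 2xy is missing.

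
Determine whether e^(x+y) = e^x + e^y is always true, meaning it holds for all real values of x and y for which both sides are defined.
No, this is NOT an identity.

Claim: e^(x+y) = e^x + e^y.
Test a specific point where both sides are defined: x = 4, y = 3.
LHS = e^(x+y) ≈ 1096.6332
RHS = e^x + e^y ≈ 74.6837
Since 1096.6332 ≠ 74.6837, the equation fails at this point, so it cannot hold for all real values of x and y for which both sides are defined.
The correct rule is e^(x+y) = e^x · e^y (a product, not a sum).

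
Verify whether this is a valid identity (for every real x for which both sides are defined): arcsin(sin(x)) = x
No, this is NOT an identity.

Claim: arcsin(sin(x)) = x.
Test a specific point where both sides are defined: x = 2π/3.
LHS = arcsin(sin(x)) ≈ 1.0472
RHS = x ≈ 2.0944
Since 1.0472 ≠ 2.0944, the equation fails at this point, so it cannot hold for every real x for which both sides are defined.
arcsin only returns values in [-π/2, π/2], so arcsin(sin(x)) = x holds only for x in that interval, not for all real x.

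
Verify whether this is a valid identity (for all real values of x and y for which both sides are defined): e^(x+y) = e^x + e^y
Claim: e^(x+y) = e^x + e^y.
Test a specific point where both sides are defined: x = 1/2, y = 3.
LHS = e^(x+y) ≈ 33.1155
RHS = e^x + e^y ≈ 21.7343
Since 33.1155 ≠ 21.7343, the equation fails at this point, so it cannot hold for all real values of x and y for which both sides are defined.
The correct rule is e^(x+y) = e^x · e^y (a product, not a sum).

Conclusion: No, this is NOT an identity.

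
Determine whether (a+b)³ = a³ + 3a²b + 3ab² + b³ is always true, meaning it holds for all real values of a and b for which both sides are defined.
Yes, this is an identity.

Claim: (a+b)³ = a³ + 3a²b + 3ab² + b³.
Reasoning: (a+b)³ = (a+b)(a+b)² = (a+b)(a² + 2ab + b²) = a³ + 2a²b + ab² + a²b + 2ab² + b³ = a³ + 3a²b + 3ab² + b³.
So the two sides agree for all real values of a and b for which both sides are defined.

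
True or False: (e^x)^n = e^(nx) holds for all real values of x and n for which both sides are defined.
Claim: (e^x)^n = e^(nx).
Reasoning: e^x is a positive real number, and for a positive base B and real exponent n, B^n = e^(n·ln B). With B = e^x, ln B = x, so (e^x)^n = e^(n·x).
So the two sides agree for all real values of x and n for which both sides are defined.

Conclusion: True.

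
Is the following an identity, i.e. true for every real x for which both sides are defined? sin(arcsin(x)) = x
Yes, this is an identity.

Claim: sin(arcsin(x)) = x.
Reasoning: For -1 ≤ x ≤ 1 (where arcsin is defined), arcsin(x) is by definition an angle whose sine equals x. Taking the sine of that angle returns x. (Note the other order, arcsin(sin x) = x, is NOT an identity.)
So the two sides agree for every real x for which both sides are defined.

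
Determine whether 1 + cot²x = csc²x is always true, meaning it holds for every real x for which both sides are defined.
Yes, this is an identity.

Claim: 1 + cot²x = csc²x.
Reasoning: Start from sin²x + cos²x = 1 and divide every term by sin²x (allowed wherever cot x and csc x are defined): 1 + cot²x = 1/sin²x = csc²x.
So the two sides agree for every real x for which both sides are defined.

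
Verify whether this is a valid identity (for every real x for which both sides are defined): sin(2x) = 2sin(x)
Claim: sin(2x) = 2sin(x).
Test a specific point where both sides are defined: x = -π/4.
LHS = sin(2x) ≈ -1.0000
RHS = 2sin(x) ≈ -1.4142
Since -1.0000 ≠ -1.4142, the equation fails at this point, so it cannot hold for every real x for which both sides are defined.
The correct double-angle formula is sin(2x) = 2sin(x)cos(x).

Conclusion: No, this is NOT an identity.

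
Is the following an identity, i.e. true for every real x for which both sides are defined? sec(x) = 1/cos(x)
Yes, this is an identity.

Claim: sec(x) = 1/cos(x).
Reasoning: sec(x) is by definition the reciprocal of cos(x), wherever cos(x) ≠ 0.
So the two sides agree for every real x for which both sides are defined.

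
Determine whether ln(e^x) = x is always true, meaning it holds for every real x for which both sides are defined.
Claim: ln(e^x) = x.
Reasoning: ln is the inverse of the exponential: ln(e^x) asks for the exponent p with e^p = e^x, and since e^p is one-to-one that exponent is p = x.
So the two sides agree for every real x for which both sides are defined.

Conclusion: Yes, this is an identity.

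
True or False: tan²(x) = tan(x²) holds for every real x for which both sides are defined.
Claim: tan²(x) = tan(x²).
Test a specific point where both sides are defined: x = π.
LHS = tan²(x) ≈ 0.0000
RHS = tan(x²) ≈ 0.4767
Since 0.0000 ≠ 0.4767, the equation fails at this point, so it cannot hold for every real x for which both sides are defined.
tan²(x) means (tan x)², squaring the output; tan(x²) squares the input. These are different functions.

Conclusion: False.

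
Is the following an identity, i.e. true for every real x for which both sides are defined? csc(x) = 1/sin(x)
Claim: csc(x) = 1/sin(x).
Reasoning: csc(x) is by definition the reciprocal of sin(x), wherever sin(x) ≠ 0.
So the two sides agree for every real x for which both sides are defined.

Conclusion: Yes, this is an identity.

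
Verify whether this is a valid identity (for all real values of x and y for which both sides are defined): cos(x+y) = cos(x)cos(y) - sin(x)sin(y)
Claim: cos(x+y) = cos(x)cos(y) - sin(x)sin(y).
Reasoning: By Euler's formula e^(i(x+y)) = e^(ix)·e^(iy) = (cos x + i·sin x)(cos y + i·sin y). The real part of the left side is cos(x+y); the real part of the product is cos(x)cos(y) - sin(x)sin(y) (since i·i = -1).
So the two sides agree for all real values of x and y for which both sides are defined.

Conclusion: Yes, this is an identity.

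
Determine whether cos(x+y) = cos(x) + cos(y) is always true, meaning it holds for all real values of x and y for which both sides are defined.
No, this is NOT an identity.

Claim: cos(x+y) = cos(x) + cos(y).
Test a specific point where both sides are defined: x = 2π/3, y = π/2.
LHS = cos(x+y) ≈ -0.8660
RHS = cos(x) + cos(y) ≈ -0.5000
Since -0.8660 ≠ -0.5000, the equation fails at this point, so it cannot hold for all real values of x and y for which both sides are defined.
The correct expansion is cos(x+y) = cos(x)cos(y) - sin(x)sin(y); cosine is not additive.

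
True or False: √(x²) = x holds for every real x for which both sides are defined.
Claim: √(x²) = x.
Test a specific point where both sides are defined: x = -1.
LHS = √(x²) ≈ 1.0000
RHS = x ≈ -1.0000
Since 1.0000 ≠ -1.0000, the equation fails at this point, so it cannot hold for every real x for which both sides are defined.
√(x²) = |x|, which differs from x whenever x < 0 (both sides are defined for every real x).

Conclusion: False.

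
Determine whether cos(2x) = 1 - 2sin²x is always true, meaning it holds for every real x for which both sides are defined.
Claim: cos(2x) = 1 - 2sin²x.
Reasoning: cos(2x) = cos²x - sin²x. Replace cos²x by 1 - sin²x: (1 - sin²x) - sin²x = 1 - 2sin²x.
So the two sides agree for every real x for which both sides are defined.

Conclusion: Yes, this is an identity.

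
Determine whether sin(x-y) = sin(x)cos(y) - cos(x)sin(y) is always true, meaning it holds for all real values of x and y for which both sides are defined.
Yes, this is an identity.

Claim: sin(x-y) = sin(x)cos(y) - cos(x)sin(y).
Reasoning: Replace y by -y in sin(x+y) = sin(x)cos(y) + cos(x)sin(y) and use cos(-y) = cos(y), sin(-y) = -sin(y): sin(x-y) = sin(x)cos(y) - cos(x)sin(y).
So the two sides agree for all real values of x and y for which both sides are defined.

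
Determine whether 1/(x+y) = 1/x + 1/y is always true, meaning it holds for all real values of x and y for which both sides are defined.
No, this is NOT an identity.

Claim: 1/(x+y) = 1/x + 1/y.
Test a specific point where both sides are defined: x = 3, y = 3.
LHS = 1/(x+y) ≈ 0.1667
RHS = 1/x + 1/y ≈ 0.6667
Since 0.1667 ≠ 0.6667, the equation fails at this point, so it cannot hold for all real values of x and y for which both sides are defined.
1/x + 1/y = (x+y)/(xy), which is not 1/(x+y).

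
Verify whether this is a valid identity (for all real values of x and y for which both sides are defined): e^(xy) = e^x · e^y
No, this is NOT an identity.

Claim: e^(xy) = e^x · e^y.
Test a specific point where both sides are defined: x = 2, y = 3.
LHS = e^(xy) ≈ 403.4288
RHS = e^x · e^y ≈ 148.4132
Since 403.4288 ≠ 148.4132, the equation fails at this point, so it cannot hold for all real values of x and y for which both sides are defined.
e^x · e^y = e^(x+y), not e^(xy).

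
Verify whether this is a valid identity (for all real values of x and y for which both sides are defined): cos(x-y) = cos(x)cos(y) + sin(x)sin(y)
Claim: cos(x-y) = cos(x)cos(y) + sin(x)sin(y).
Reasoning: Replace y by -y in cos(x+y) = cos(x)cos(y) - sin(x)sin(y) and use cos(-y) = cos(y), sin(-y) = -sin(y): cos(x-y) = cos(x)cos(y) + sin(x)sin(y).
So the two sides agree for all real values of x and y for which both sides are defined.

Conclusion: Yes, this is an identity.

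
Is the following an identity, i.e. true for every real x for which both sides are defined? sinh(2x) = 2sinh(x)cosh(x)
Claim: sinh(2x) = 2sinh(x)cosh(x).
Reasoning: 2sinh(x)cosh(x) = 2 · (e^x - e^-x)/2 · (e^x + e^-x)/2 = (e^(2x) - e^(-2x))/2 = sinh(2x).
So the two sides agree for every real x for which both sides are defined.

Conclusion: Yes, this is an identity.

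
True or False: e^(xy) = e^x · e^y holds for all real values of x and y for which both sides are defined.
False.

Claim: e^(xy) = e^x · e^y.
Test a specific point where both sides are defined: x = 1/2, y = 3/2.
LHS = e^(xy) ≈ 2.1170
RHS = e^x · e^y ≈ 7.3891
Since 2.1170 ≠ 7.3891, the equation fails at this point, so it cannot hold for all real values of x and y for which both sides are defined.
e^x · e^y = e^(x+y), not e^(xy).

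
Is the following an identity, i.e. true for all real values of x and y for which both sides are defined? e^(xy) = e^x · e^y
Claim: e^(xy) = e^x · e^y.
Test a specific point where both sides are defined: x = 1/2, y = 3/2.
LHS = e^(xy) ≈ 2.1170
RHS = e^x · e^y ≈ 7.3891
Since 2.1170 ≠ 7.3891, the equation fails at this point, so it cannot hold for all real values of x and y for which both sides are defined.
e^x · e^y = e^(x+y), not e^(xy).

Conclusion: No, this is NOT an identity.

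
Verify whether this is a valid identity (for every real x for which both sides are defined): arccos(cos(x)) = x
Claim: arccos(cos(x)) = x.
Test a specific point where both sides are defined: x = -π/2.
LHS = arccos(cos(x)) ≈ 1.5708
RHS = x ≈ -1.5708
Since 1.5708 ≠ -1.5708, the equation fails at this point, so it cannot hold for every real x for which both sides are defined.
arccos only returns values in [0, π], so arccos(cos(x)) = x holds only for x in that interval, not for all real x.

Conclusion: No, this is NOT an identity.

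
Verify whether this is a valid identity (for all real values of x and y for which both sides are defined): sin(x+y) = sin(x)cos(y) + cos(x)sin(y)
Yes, this is an identity.

Claim: sin(x+y) = sin(x)cos(y) + cos(x)sin(y).
Reasoning: By Euler's formula e^(i(x+y)) = e^(ix)·e^(iy) = (cos x + i·sin x)(cos y + i·sin y). The imaginary part of the left side is sin(x+y); the imaginary part of the product is sin(x)cos(y) + cos(x)sin(y).
So the two sides agree for all real values of x and y for which both sides are defined.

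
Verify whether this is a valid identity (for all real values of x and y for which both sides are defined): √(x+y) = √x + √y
Claim: √(x+y) = √x + √y.
Test a specific point where both sides are defined: x = 4, y = 2.
LHS = √(x+y) ≈ 2.4495
RHS = √x + √y ≈ 3.4142
Since 2.4495 ≠ 3.4142, the equation fails at this point, so it cannot hold for all real values of x and y for which both sides are defined.
Squaring the right side gives x + 2√(xy) + y, not x + y.

Conclusion: No, this is NOT an identity.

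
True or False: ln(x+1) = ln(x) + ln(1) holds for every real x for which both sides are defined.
False.

Claim: ln(x+1) = ln(x) + ln(1).
Test a specific point where both sides are defined: x = 2.
LHS = ln(x+1) ≈ 1.0986
RHS = ln(x) + ln(1) ≈ 0.6931
Since 1.0986 ≠ 0.6931, the equation fails at this point, so it cannot hold for every real x for which both sides are defined.
ln(1) = 0, so the right side is just ln(x), which differs from ln(x+1).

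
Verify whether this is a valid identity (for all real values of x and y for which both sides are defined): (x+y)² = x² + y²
No, this is NOT an identity.

Claim: (x+y)² = x² + y².
Test a specific point where both sides are defined: x = -2, y = 3/2.
LHS = (x+y)² ≈ 0.2500
RHS = x² + y² ≈ 6.2500
Since 0.2500 ≠ 6.2500, the equation fails at this point, so it cannot hold for all real values of x and y for which both sides are defined.
The correct expansion is (x+y)² = x² + 2xy + y²; the cross term 2xy is missing.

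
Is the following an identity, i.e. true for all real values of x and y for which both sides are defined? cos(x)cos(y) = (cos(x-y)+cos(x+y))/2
Claim: cos(x)cos(y) = (cos(x-y)+cos(x+y))/2.
Reasoning: cos(x-y) = cos(x)cos(y) + sin(x)sin(y) and cos(x+y) = cos(x)cos(y) - sin(x)sin(y). Adding, cos(x-y) + cos(x+y) = 2cos(x)cos(y); divide by 2.
So the two sides agree for all real values of x and y for which both sides are defined.

Conclusion: Yes, this is an identity.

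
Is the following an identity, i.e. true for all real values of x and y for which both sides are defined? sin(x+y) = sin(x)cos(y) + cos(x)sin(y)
Yes, this is an identity.

Claim: sin(x+y) = sin(x)cos(y) + cos(x)sin(y).
Reasoning: By Euler's formula e^(i(x+y)) = e^(ix)·e^(iy) = (cos x + i·sin x)(cos y + i·sin y). The imaginary part of the left side is sin(x+y); the imaginary part of the product is sin(x)cos(y) + cos(x)sin(y).
So the two sides agree for all real values of x and y for which both sides are defined.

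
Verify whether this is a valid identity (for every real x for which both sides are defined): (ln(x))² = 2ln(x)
Claim: (ln(x))² = 2ln(x).
Test a specific point where both sides are defined: x = 4.
LHS = (ln(x))² ≈ 1.9218
RHS = 2ln(x) ≈ 2.7726
Since 1.9218 ≠ 2.7726, the equation fails at this point, so it cannot hold for every real x for which both sides are defined.
2ln(x) equals ln(x²), which is not the same as (ln x)².

Conclusion: No, this is NOT an identity.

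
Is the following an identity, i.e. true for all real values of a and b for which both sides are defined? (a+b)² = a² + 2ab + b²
Yes, this is an identity.

Claim: (a+b)² = a² + 2ab + b².
Reasoning: Expand: (a+b)² = (a+b)(a+b) = a·a + a·b + b·a + b·b = a² + 2ab + b².
So the two sides agree for all real values of a and b for which both sides are defined.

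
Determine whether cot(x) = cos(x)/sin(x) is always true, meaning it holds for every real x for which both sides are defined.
Claim: cot(x) = cos(x)/sin(x).
Reasoning: cot(x) is defined as 1/tan(x) = 1/(sin(x)/cos(x)) = cos(x)/sin(x), wherever sin(x) ≠ 0.
So the two sides agree for every real x for which both sides are defined.

Conclusion: Yes, this is an identity.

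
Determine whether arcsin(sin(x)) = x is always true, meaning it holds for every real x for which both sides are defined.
No, this is NOT an identity.

Claim: arcsin(sin(x)) = x.
Test a specific point where both sides are defined: x = π.
LHS = arcsin(sin(x)) ≈ 0.0000
RHS = x ≈ 3.1416
Since 0.0000 ≠ 3.1416, the equation fails at this point, so it cannot hold for every real x for which both sides are defined.
arcsin only returns values in [-π/2, π/2], so arcsin(sin(x)) = x holds only for x in that interval, not for all real x.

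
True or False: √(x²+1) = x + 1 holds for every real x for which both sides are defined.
False.

Claim: √(x²+1) = x + 1.
Test a specific point where both sides are defined: x = -2.
LHS = √(x²+1) ≈ 2.2361
RHS = x + 1 ≈ -1.0000
Since 2.2361 ≠ -1.0000, the equation fails at this point, so it cannot hold for every real x for which both sides are defined.
(x+1)² = x² + 2x + 1 ≠ x² + 1 unless x = 0.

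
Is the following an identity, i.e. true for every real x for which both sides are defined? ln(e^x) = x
Claim: ln(e^x) = x.
Reasoning: ln is the inverse of the exponential: ln(e^x) asks for the exponent p with e^p = e^x, and since e^p is one-to-one that exponent is p = x.
So the two sides agree for every real x for which both sides are defined.

Conclusion: Yes, this is an identity.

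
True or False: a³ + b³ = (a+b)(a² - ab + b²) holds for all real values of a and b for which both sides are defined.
True.

Claim: a³ + b³ = (a+b)(a² - ab + b²).
Reasoning: Expand the right side: (a+b)(a² - ab + b²) = a³ - a²b + ab² + a²b - ab² + b³ = a³ + b³ (the middle terms cancel in pairs).
So the two sides agree for all real values of a and b for which both sides are defined.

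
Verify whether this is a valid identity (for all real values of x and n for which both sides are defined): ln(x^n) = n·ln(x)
Claim: ln(x^n) = n·ln(x).
Reasoning: The right side requires x > 0. For x > 0, x^n = (e^(ln x))^n = e^(n·ln x), so taking ln of both sides gives ln(x^n) = n·ln(x).
So the two sides agree for all real values of x and n for which both sides are defined.

Conclusion: Yes, this is an identity.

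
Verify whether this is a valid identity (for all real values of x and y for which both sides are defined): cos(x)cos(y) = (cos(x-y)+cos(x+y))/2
Claim: cos(x)cos(y) = (cos(x-y)+cos(x+y))/2.
Reasoning: cos(x-y) = cos(x)cos(y) + sin(x)sin(y) and cos(x+y) = cos(x)cos(y) - sin(x)sin(y). Adding, cos(x-y) + cos(x+y) = 2cos(x)cos(y); divide by 2.
So the two sides agree for all real values of x and y for which both sides are defined.

Conclusion: Yes, this is an identity.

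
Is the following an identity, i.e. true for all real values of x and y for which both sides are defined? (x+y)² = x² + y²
No, this is NOT an identity.

Claim: (x+y)² = x² + y².
Test a specific point where both sides are defined: x = -3, y = 1.
LHS = (x+y)² ≈ 4.0000
RHS = x² + y² ≈ 10.0000
Since 4.0000 ≠ 10.0000, the equation fails at this point, so it cannot hold for all real values of x and y for which both sides are defined.
The correct expansion is (x+y)² = x² + 2xy + y²; the cross term 2xy is missing.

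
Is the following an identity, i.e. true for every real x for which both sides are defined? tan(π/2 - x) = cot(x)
Claim: tan(π/2 - x) = cot(x).
Reasoning: tan(π/2 - x) = sin(π/2 - x)/cos(π/2 - x) = cos(x)/sin(x) = cot(x), using the cofunction identities sin(π/2 - x) = cos(x) and cos(π/2 - x) = sin(x).
So the two sides agree for every real x for which both sides are defined.

Conclusion: Yes, this is an identity.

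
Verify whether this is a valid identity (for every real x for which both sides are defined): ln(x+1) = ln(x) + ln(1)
No, this is NOT an identity.

Claim: ln(x+1) = ln(x) + ln(1).
Test a specific point where both sides are defined: x = 1.
LHS = ln(x+1) ≈ 0.6931
RHS = ln(x) + ln(1) ≈ 0.0000
Since 0.6931 ≠ 0.0000, the equation fails at this point, so it cannot hold for every real x for which both sides are defined.
ln(1) = 0, so the right side is just ln(x), which differs from ln(x+1).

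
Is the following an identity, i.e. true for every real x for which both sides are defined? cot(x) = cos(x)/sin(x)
Claim: cot(x) = cos(x)/sin(x).
Reasoning: cot(x) is defined as 1/tan(x) = 1/(sin(x)/cos(x)) = cos(x)/sin(x), wherever sin(x) ≠ 0.
So the two sides agree for every real x for which both sides are defined.

Conclusion: Yes, this is an identity.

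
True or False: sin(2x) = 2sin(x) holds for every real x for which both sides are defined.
Claim: sin(2x) = 2sin(x).
Test a specific point where both sides are defined: x = π/6.
LHS = sin(2x) ≈ 0.8660
RHS = 2sin(x) ≈ 1.0000
Since 0.8660 ≠ 1.0000, the equation fails at this point, so it cannot hold for every real x for which both sides are defined.
The correct double-angle formula is sin(2x) = 2sin(x)cos(x).

Conclusion: False.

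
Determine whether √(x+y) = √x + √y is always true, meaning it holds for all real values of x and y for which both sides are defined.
No, this is NOT an identity.

Claim: √(x+y) = √x + √y.
Test a specific point where both sides are defined: x = 3/2, y = 2.
LHS = √(x+y) ≈ 1.8708
RHS = √x + √y ≈ 2.6390
Since 1.8708 ≠ 2.6390, the equation fails at this point, so it cannot hold for all real values of x and y for which both sides are defined.
Squaring the right side gives x + 2√(xy) + y, not x + y.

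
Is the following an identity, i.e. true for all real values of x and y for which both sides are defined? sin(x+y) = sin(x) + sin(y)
No, this is NOT an identity.

Claim: sin(x+y) = sin(x) + sin(y).
Test a specific point where both sides are defined: x = -π/4, y = π/6.
LHS = sin(x+y) ≈ -0.2588
RHS = sin(x) + sin(y) ≈ -0.2071
Since -0.2588 ≠ -0.2071, the equation fails at this point, so it cannot hold for all real values of x and y for which both sides are defined.
The correct expansion is sin(x+y) = sin(x)cos(y) + cos(x)sin(y); sine is not additive.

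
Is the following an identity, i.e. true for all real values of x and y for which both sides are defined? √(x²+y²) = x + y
No, this is NOT an identity.

Claim: √(x²+y²) = x + y.
Test a specific point where both sides are defined: x = 5, y = -2.
LHS = √(x²+y²) ≈ 5.3852
RHS = x + y ≈ 3.0000
Since 5.3852 ≠ 3.0000, the equation fails at this point, so it cannot hold for all real values of x and y for which both sides are defined.
(x+y)² = x² + 2xy + y², not x² + y², so the square root does not split this way.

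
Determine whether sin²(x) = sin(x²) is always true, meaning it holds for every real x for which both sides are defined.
No, this is NOT an identity.

Claim: sin²(x) = sin(x²).
Test a specific point where both sides are defined: x = -π/4.
LHS = sin²(x) ≈ 0.5000
RHS = sin(x²) ≈ 0.5785
Since 0.5000 ≠ 0.5785, the equation fails at this point, so it cannot hold for every real x for which both sides are defined.
sin²(x) means (sin x)², squaring the output; sin(x²) squares the input. These are different functions.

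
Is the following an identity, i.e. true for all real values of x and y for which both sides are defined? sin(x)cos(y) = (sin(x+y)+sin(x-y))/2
Claim: sin(x)cos(y) = (sin(x+y)+sin(x-y))/2.
Reasoning: sin(x+y) = sin(x)cos(y) + cos(x)sin(y) and sin(x-y) = sin(x)cos(y) - cos(x)sin(y). Adding, sin(x+y) + sin(x-y) = 2sin(x)cos(y); divide by 2.
So the two sides agree for all real values of x and y for which both sides are defined.

Conclusion: Yes, this is an identity.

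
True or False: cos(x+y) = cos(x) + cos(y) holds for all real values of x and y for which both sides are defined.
Claim: cos(x+y) = cos(x) + cos(y).
Test a specific point where both sides are defined: x = 3π/4, y = 3π/4.
LHS = cos(x+y) ≈ 0.0000
RHS = cos(x) + cos(y) ≈ -1.4142
Since 0.0000 ≠ -1.4142, the equation fails at this point, so it cannot hold for all real values of x and y for which both sides are defined.
The correct expansion is cos(x+y) = cos(x)cos(y) - sin(x)sin(y); cosine is not additive.

Conclusion: False.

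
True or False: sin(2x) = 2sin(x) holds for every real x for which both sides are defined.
False.

Claim: sin(2x) = 2sin(x).
Test a specific point where both sides are defined: x = -π/4.
LHS = sin(2x) ≈ -1.0000
RHS = 2sin(x) ≈ -1.4142
Since -1.0000 ≠ -1.4142, the equation fails at this point, so it cannot hold for every real x for which both sides are defined.
The correct double-angle formula is sin(2x) = 2sin(x)cos(x).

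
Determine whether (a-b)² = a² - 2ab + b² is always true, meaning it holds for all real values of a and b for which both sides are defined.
Claim: (a-b)² = a² - 2ab + b².
Reasoning: Expand: (a-b)² = (a-b)(a-b) = a·a - a·b - b·a + b·b = a² - 2ab + b².
So the two sides agree for all real values of a and b for which both sides are defined.

Conclusion: Yes, this is an identity.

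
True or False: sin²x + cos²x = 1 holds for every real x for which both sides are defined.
Claim: sin²x + cos²x = 1.
Reasoning: The point (cos x, sin x) lies on the unit circle X² + Y² = 1, so cos²x + sin²x = 1 for every real x.
So the two sides agree for every real x for which both sides are defined.

Conclusion: True.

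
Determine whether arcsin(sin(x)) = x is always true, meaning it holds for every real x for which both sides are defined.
No, this is NOT an identity.

Claim: arcsin(sin(x)) = x.
Test a specific point where both sides are defined: x = 3π/4.
LHS = arcsin(sin(x)) ≈ 0.7854
RHS = x ≈ 2.3562
Since 0.7854 ≠ 2.3562, the equation fails at this point, so it cannot hold for every real x for which both sides are defined.
arcsin only returns values in [-π/2, π/2], so arcsin(sin(x)) = x holds only for x in that interval, not for all real x.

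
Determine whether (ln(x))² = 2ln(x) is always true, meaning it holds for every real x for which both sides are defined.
No, this is NOT an identity.

Claim: (ln(x))² = 2ln(x).
Test a specific point where both sides are defined: x = 3.
LHS = (ln(x))² ≈ 1.2069
RHS = 2ln(x) ≈ 2.1972
Since 1.2069 ≠ 2.1972, the equation fails at this point, so it cannot hold for every real x for which both sides are defined.
2ln(x) equals ln(x²), which is not the same as (ln x)².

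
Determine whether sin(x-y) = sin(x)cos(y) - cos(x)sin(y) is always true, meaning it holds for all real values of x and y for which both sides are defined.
Claim: sin(x-y) = sin(x)cos(y) - cos(x)sin(y).
Reasoning: Replace y by -y in sin(x+y) = sin(x)cos(y) + cos(x)sin(y) and use cos(-y) = cos(y), sin(-y) = -sin(y): sin(x-y) = sin(x)cos(y) - cos(x)sin(y).
So the two sides agree for all real values of x and y for which both sides are defined.

Conclusion: Yes, this is an identity.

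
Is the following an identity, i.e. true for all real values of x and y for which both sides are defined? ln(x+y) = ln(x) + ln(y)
No, this is NOT an identity.

Claim: ln(x+y) = ln(x) + ln(y).
Test a specific point where both sides are defined: x = 3, y = 1/2.
LHS = ln(x+y) ≈ 1.2528
RHS = ln(x) + ln(y) ≈ 0.4055
Since 1.2528 ≠ 0.4055, the equation fails at this point, so it cannot hold for all real values of x and y for which both sides are defined.
ln(x) + ln(y) = ln(xy), not ln(x+y).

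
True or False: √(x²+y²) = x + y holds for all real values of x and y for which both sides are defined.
False.

Claim: √(x²+y²) = x + y.
Test a specific point where both sides are defined: x = -2, y = 2.
LHS = √(x²+y²) ≈ 2.8284
RHS = x + y ≈ 0.0000
Since 2.8284 ≠ 0.0000, the equation fails at this point, so it cannot hold for all real values of x and y for which both sides are defined.
(x+y)² = x² + 2xy + y², not x² + y², so the square root does not split this way.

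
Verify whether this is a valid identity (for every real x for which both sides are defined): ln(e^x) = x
Claim: ln(e^x) = x.
Reasoning: ln is the inverse of the exponential: ln(e^x) asks for the exponent p with e^p = e^x, and since e^p is one-to-one that exponent is p = x.
So the two sides agree for every real x for which both sides are defined.

Conclusion: Yes, this is an identity.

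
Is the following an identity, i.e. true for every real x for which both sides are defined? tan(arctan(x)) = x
Yes, this is an identity.

Claim: tan(arctan(x)) = x.
Reasoning: For every real x, arctan(x) is by definition the angle in (-π/2, π/2) whose tangent equals x. Taking the tangent of that angle returns x.
So the two sides agree for every real x for which both sides are defined.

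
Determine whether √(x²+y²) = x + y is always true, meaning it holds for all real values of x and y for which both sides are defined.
No, this is NOT an identity.

Claim: √(x²+y²) = x + y.
Test a specific point where both sides are defined: x = -1, y = -2.
LHS = √(x²+y²) ≈ 2.2361
RHS = x + y ≈ -3.0000
Since 2.2361 ≠ -3.0000, the equation fails at this point, so it cannot hold for all real values of x and y for which both sides are defined.
(x+y)² = x² + 2xy + y², not x² + y², so the square root does not split this way.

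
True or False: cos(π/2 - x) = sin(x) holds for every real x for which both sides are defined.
Claim: cos(π/2 - x) = sin(x).
Reasoning: Use cos(u - v) = cos(u)cos(v) + sin(u)sin(v) with u = π/2, v = x: cos(π/2)cos(x) + sin(π/2)sin(x) = 0·cos(x) + 1·sin(x) = sin(x).
So the two sides agree for every real x for which both sides are defined.

Conclusion: True.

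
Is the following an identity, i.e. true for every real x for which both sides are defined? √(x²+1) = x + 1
Claim: √(x²+1) = x + 1.
Test a specific point where both sides are defined: x = 3.
LHS = √(x²+1) ≈ 3.1623
RHS = x + 1 ≈ 4.0000
Since 3.1623 ≠ 4.0000, the equation fails at this point, so it cannot hold for every real x for which both sides are defined.
(x+1)² = x² + 2x + 1 ≠ x² + 1 unless x = 0.

Conclusion: No, this is NOT an identity.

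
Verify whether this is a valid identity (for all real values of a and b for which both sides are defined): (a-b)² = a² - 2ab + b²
Yes, this is an identity.

Claim: (a-b)² = a² - 2ab + b².
Reasoning: Expand: (a-b)² = (a-b)(a-b) = a·a - a·b - b·a + b·b = a² - 2ab + b².
So the two sides agree for all real values of a and b for which both sides are defined.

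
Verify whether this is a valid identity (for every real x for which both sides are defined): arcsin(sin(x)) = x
Claim: arcsin(sin(x)) = x.
Test a specific point where both sides are defined: x = 3π/4.
LHS = arcsin(sin(x)) ≈ 0.7854
RHS = x ≈ 2.3562
Since 0.7854 ≠ 2.3562, the equation fails at this point, so it cannot hold for every real x for which both sides are defined.
arcsin only returns values in [-π/2, π/2], so arcsin(sin(x)) = x holds only for x in that interval, not for all real x.

Conclusion: No, this is NOT an identity.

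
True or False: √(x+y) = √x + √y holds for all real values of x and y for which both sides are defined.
Claim: √(x+y) = √x + √y.
Test a specific point where both sides are defined: x = 3/2, y = 3.
LHS = √(x+y) ≈ 2.1213
RHS = √x + √y ≈ 2.9568
Since 2.1213 ≠ 2.9568, the equation fails at this point, so it cannot hold for all real values of x and y for which both sides are defined.
Squaring the right side gives x + 2√(xy) + y, not x + y.

Conclusion: False.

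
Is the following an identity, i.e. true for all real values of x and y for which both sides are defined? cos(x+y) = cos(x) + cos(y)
Claim: cos(x+y) = cos(x) + cos(y).
Test a specific point where both sides are defined: x = π/4, y = π/3.
LHS = cos(x+y) ≈ -0.2588
RHS = cos(x) + cos(y) ≈ 1.2071
Since -0.2588 ≠ 1.2071, the equation fails at this point, so it cannot hold for all real values of x and y for which both sides are defined.
The correct expansion is cos(x+y) = cos(x)cos(y) - sin(x)sin(y); cosine is not additive.

Conclusion: No, this is NOT an identity.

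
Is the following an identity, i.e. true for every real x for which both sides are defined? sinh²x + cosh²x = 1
No, this is NOT an identity.

Claim: sinh²x + cosh²x = 1.
Test a specific point where both sides are defined: x = 4.
LHS = sinh²x + cosh²x ≈ 1490.4792
RHS = 1 ≈ 1.0000
Since 1490.4792 ≠ 1.0000, the equation fails at this point, so it cannot hold for every real x for which both sides are defined.
The correct hyperbolic identity is cosh²x - sinh²x = 1 (a difference); the sum sinh²x + cosh²x equals cosh(2x).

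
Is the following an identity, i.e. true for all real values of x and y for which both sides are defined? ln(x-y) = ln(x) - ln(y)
No, this is NOT an identity.

Claim: ln(x-y) = ln(x) - ln(y).
Test a specific point where both sides are defined: x = 5, y = 1/2.
LHS = ln(x-y) ≈ 1.5041
RHS = ln(x) - ln(y) ≈ 2.3026
Since 1.5041 ≠ 2.3026, the equation fails at this point, so it cannot hold for all real values of x and y for which both sides are defined.
ln(x) - ln(y) = ln(x/y), not ln(x-y).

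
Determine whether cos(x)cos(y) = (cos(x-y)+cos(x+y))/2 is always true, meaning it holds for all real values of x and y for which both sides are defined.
Yes, this is an identity.

Claim: cos(x)cos(y) = (cos(x-y)+cos(x+y))/2.
Reasoning: cos(x-y) = cos(x)cos(y) + sin(x)sin(y) and cos(x+y) = cos(x)cos(y) - sin(x)sin(y). Adding, cos(x-y) + cos(x+y) = 2cos(x)cos(y); divide by 2.
So the two sides agree for all real values of x and y for which both sides are defined.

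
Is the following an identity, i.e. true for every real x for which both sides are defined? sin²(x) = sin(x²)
Claim: sin²(x) = sin(x²).
Test a specific point where both sides are defined: x = π/6.
LHS = sin²(x) ≈ 0.2500
RHS = sin(x²) ≈ 0.2707
Since 0.2500 ≠ 0.2707, the equation fails at this point, so it cannot hold for every real x for which both sides are defined.
sin²(x) means (sin x)², squaring the output; sin(x²) squares the input. These are different functions.

Conclusion: No, this is NOT an identity.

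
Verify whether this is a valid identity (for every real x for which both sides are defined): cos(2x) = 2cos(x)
No, this is NOT an identity.

Claim: cos(2x) = 2cos(x).
Test a specific point where both sides are defined: x = π/6.
LHS = cos(2x) ≈ 0.5000
RHS = 2cos(x) ≈ 1.7321
Since 0.5000 ≠ 1.7321, the equation fails at this point, so it cannot hold for every real x for which both sides are defined.
The correct double-angle formula is cos(2x) = cos²x - sin²x.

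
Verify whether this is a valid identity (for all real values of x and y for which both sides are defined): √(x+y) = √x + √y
No, this is NOT an identity.

Claim: √(x+y) = √x + √y.
Test a specific point where both sides are defined: x = 1/2, y = 3.
LHS = √(x+y) ≈ 1.8708
RHS = √x + √y ≈ 2.4392
Since 1.8708 ≠ 2.4392, the equation fails at this point, so it cannot hold for all real values of x and y for which both sides are defined.
Squaring the right side gives x + 2√(xy) + y, not x + y.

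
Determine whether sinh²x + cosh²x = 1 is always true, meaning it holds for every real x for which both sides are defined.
Claim: sinh²x + cosh²x = 1.
Test a specific point where both sides are defined: x = 1/2.
LHS = sinh²x + cosh²x ≈ 1.5431
RHS = 1 ≈ 1.0000
Since 1.5431 ≠ 1.0000, the equation fails at this point, so it cannot hold for every real x for which both sides are defined.
The correct hyperbolic identity is cosh²x - sinh²x = 1 (a difference); the sum sinh²x + cosh²x equals cosh(2x).

Conclusion: No, this is NOT an identity.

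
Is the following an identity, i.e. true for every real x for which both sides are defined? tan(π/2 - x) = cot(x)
Claim: tan(π/2 - x) = cot(x).
Reasoning: tan(π/2 - x) = sin(π/2 - x)/cos(π/2 - x) = cos(x)/sin(x) = cot(x), using the cofunction identities sin(π/2 - x) = cos(x) and cos(π/2 - x) = sin(x).
So the two sides agree for every real x for which both sides are defined.

Conclusion: Yes, this is an identity.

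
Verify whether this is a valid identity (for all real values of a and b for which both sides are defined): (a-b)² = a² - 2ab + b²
Claim: (a-b)² = a² - 2ab + b².
Reasoning: Expand: (a-b)² = (a-b)(a-b) = a·a - a·b - b·a + b·b = a² - 2ab + b².
So the two sides agree for all real values of a and b for which both sides are defined.

Conclusion: Yes, this is an identity.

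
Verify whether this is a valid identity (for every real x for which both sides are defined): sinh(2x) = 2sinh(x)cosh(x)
Yes, this is an identity.

Claim: sinh(2x) = 2sinh(x)cosh(x).
Reasoning: 2sinh(x)cosh(x) = 2 · (e^x - e^-x)/2 · (e^x + e^-x)/2 = (e^(2x) - e^(-2x))/2 = sinh(2x).
So the two sides agree for every real x for which both sides are defined.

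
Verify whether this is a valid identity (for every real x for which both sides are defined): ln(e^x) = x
Claim: ln(e^x) = x.
Reasoning: ln is the inverse of the exponential: ln(e^x) asks for the exponent p with e^p = e^x, and since e^p is one-to-one that exponent is p = x.
So the two sides agree for every real x for which both sides are defined.

Conclusion: Yes, this is an identity.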